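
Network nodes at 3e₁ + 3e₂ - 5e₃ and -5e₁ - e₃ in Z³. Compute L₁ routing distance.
15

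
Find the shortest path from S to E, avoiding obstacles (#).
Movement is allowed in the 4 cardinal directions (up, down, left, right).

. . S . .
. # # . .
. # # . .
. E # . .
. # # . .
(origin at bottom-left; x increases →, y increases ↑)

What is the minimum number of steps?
6
(one shortest path: (2, 4) → (1, 4) → (0, 4) → (0, 3) → (0, 2) → (0, 1) → (1, 1))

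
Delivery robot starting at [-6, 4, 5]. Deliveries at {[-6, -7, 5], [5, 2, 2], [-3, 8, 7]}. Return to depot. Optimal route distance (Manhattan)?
62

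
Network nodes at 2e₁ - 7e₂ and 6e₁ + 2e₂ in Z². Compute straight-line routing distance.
9.84886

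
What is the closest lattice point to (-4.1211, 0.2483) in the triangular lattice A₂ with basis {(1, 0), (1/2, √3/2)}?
(-4, 0)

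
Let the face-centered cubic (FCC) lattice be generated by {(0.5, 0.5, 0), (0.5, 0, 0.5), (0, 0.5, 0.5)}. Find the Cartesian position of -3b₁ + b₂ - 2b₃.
(-1, -2.5, -0.5)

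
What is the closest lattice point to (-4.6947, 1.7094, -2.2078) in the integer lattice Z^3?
(-5, 2, -2)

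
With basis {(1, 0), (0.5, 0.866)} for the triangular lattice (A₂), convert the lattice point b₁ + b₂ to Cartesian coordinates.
(1.5, 0.866)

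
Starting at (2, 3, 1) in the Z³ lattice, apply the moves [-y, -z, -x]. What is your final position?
(1, 2, 0)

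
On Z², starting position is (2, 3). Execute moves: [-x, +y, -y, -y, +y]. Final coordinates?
(1, 3)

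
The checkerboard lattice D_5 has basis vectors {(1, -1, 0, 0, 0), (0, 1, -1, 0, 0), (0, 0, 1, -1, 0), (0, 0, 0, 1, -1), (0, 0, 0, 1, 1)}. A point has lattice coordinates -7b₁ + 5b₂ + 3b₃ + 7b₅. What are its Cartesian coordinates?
(-7, 12, -2, 4, 7)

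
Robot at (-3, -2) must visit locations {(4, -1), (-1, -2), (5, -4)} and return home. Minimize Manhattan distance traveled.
22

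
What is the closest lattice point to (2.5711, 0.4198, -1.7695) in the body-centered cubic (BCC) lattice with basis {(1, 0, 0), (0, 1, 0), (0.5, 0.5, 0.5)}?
(2.5, 0.5, -1.5)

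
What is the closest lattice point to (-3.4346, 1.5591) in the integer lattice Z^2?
(-3, 2)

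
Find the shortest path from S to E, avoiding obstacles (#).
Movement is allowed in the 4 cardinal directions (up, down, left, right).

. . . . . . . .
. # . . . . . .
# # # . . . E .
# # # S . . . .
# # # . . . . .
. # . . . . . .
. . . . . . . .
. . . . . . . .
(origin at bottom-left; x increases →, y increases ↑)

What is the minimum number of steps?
4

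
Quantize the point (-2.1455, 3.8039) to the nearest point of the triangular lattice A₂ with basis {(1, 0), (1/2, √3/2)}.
(-2, 3.464)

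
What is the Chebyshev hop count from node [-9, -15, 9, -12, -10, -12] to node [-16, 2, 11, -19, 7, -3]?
17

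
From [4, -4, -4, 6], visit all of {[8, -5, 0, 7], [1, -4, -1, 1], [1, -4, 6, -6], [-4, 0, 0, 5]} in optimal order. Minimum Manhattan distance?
57
(one optimal route: (4, -4, -4, 6) → (8, -5, 0, 7) → (-4, 0, 0, 5) → (1, -4, -1, 1) → (1, -4, 6, -6))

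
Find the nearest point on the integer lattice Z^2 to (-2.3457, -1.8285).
(-2, -2)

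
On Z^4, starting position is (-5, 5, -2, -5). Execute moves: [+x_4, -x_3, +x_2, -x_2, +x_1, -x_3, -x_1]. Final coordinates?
(-5, 5, -4, -4)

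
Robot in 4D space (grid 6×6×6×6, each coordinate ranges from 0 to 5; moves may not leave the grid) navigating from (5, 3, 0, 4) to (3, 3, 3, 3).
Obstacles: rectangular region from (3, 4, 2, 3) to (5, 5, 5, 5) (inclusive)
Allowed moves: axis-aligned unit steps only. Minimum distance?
6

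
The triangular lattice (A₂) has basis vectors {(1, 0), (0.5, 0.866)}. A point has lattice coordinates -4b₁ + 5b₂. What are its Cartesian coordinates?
(-1.5, 4.33)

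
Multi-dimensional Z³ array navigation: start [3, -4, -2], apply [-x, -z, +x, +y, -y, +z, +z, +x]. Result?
(4, -4, -1)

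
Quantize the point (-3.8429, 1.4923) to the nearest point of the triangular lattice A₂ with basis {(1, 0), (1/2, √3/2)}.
(-4, 1.732)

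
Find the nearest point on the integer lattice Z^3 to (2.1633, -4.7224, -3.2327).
(2, -5, -3)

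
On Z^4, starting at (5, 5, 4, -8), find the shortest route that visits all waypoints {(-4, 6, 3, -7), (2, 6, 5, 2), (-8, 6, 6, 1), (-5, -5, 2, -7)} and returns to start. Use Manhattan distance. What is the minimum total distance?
78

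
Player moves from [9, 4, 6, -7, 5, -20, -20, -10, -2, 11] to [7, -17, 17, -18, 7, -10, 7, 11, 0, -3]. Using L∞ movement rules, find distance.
27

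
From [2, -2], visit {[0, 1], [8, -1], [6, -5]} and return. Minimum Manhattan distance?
28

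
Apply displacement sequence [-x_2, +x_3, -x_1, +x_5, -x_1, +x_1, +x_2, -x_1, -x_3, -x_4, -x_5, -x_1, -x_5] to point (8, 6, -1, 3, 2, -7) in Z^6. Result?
(5, 6, -1, 2, 1, -7)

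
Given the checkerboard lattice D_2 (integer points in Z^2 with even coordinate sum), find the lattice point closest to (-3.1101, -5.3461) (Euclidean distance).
(-3, -5)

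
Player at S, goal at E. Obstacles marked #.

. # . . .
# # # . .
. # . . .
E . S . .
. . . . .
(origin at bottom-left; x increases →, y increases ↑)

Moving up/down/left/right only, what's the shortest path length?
2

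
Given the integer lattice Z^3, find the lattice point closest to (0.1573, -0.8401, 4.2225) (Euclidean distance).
(0, -1, 4)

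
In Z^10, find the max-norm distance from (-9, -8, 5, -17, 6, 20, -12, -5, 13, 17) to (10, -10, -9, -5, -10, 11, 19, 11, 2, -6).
31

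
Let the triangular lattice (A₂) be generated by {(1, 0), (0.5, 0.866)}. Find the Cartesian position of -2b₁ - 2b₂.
(-3, -1.732)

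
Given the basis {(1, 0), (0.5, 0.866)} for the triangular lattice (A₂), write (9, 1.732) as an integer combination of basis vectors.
8b₁ + 2b₂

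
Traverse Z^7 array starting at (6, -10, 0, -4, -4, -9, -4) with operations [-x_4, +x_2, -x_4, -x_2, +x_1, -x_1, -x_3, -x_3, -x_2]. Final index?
(6, -11, -2, -6, -4, -9, -4)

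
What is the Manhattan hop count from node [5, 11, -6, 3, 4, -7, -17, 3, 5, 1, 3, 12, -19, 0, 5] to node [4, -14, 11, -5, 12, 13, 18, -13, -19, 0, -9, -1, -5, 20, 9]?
218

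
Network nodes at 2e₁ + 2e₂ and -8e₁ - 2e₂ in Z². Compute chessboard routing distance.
10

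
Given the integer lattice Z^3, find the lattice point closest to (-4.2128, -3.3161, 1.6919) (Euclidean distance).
(-4, -3, 2)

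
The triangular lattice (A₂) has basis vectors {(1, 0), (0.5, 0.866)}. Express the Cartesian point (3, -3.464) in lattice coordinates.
5b₁ - 4b₂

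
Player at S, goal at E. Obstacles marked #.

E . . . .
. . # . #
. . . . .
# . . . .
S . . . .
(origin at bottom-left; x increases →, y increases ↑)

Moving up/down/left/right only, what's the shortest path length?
6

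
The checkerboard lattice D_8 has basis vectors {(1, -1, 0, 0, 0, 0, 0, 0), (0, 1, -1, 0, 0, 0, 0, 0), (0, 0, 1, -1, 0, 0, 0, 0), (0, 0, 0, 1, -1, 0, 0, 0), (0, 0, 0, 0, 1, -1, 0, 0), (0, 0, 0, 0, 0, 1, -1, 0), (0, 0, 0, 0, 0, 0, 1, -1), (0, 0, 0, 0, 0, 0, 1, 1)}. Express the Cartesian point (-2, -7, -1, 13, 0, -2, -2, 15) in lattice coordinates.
-2b₁ - 9b₂ - 10b₃ + 3b₄ + 3b₅ + b₆ - 8b₇ + 7b₈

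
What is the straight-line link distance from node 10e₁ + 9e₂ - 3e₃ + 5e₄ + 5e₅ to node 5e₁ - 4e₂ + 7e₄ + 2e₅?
14.6969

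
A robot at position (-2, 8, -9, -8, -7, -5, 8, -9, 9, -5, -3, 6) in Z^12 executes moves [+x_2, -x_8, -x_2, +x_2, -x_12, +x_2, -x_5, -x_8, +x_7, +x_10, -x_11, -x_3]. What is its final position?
(-2, 10, -10, -8, -8, -5, 9, -11, 9, -4, -4, 5)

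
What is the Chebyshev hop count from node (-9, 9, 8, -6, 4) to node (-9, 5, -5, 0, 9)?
13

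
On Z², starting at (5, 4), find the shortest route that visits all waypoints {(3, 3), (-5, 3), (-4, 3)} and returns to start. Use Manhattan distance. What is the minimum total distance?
22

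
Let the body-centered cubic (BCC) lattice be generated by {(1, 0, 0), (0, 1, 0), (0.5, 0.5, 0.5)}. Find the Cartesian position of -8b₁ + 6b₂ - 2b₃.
(-9, 5, -1)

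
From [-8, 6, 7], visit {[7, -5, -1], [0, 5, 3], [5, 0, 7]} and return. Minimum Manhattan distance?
68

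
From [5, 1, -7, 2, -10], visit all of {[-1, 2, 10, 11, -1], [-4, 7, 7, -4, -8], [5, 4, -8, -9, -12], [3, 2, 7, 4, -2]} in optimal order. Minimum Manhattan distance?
94
(one optimal route: (5, 1, -7, 2, -10) → (5, 4, -8, -9, -12) → (-4, 7, 7, -4, -8) → (3, 2, 7, 4, -2) → (-1, 2, 10, 11, -1))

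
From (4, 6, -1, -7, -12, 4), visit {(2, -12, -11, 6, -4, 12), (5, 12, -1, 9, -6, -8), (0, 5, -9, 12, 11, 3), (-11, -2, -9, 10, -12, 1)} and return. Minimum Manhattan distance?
242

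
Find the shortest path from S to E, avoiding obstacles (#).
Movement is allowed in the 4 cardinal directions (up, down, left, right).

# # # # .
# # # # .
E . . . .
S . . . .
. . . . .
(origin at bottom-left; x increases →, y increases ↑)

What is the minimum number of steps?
1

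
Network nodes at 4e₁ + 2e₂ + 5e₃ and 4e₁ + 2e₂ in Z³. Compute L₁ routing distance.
5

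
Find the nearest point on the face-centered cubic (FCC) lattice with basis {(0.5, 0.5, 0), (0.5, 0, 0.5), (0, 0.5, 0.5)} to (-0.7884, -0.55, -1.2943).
(-1, -0.5, -1.5)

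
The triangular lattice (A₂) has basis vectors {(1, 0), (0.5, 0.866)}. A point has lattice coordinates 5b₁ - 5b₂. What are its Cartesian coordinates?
(2.5, -4.33)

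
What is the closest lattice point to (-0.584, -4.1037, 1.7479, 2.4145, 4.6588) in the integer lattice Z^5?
(-1, -4, 2, 2, 5)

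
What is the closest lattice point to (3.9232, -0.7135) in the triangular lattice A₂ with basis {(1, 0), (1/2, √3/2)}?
(3.5, -0.866)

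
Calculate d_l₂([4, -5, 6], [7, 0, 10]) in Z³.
7.07107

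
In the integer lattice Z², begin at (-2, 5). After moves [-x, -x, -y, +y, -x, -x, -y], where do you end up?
(-6, 4)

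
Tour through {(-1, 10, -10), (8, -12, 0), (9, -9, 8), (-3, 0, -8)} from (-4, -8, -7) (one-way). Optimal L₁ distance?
77
(one optimal route: (-4, -8, -7) → (-3, 0, -8) → (-1, 10, -10) → (8, -12, 0) → (9, -9, 8))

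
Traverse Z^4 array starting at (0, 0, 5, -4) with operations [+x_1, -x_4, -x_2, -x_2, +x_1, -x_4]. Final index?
(2, -2, 5, -6)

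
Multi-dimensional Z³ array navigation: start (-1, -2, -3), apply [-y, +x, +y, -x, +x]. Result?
(0, -2, -3)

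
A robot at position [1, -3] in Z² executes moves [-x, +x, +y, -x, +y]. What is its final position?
(0, -1)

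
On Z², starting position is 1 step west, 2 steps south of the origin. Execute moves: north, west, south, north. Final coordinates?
(-2, -1)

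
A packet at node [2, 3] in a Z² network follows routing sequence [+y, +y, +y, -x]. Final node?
(1, 6)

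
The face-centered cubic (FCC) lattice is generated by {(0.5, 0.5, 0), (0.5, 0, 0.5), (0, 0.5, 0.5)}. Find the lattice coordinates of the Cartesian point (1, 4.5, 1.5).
4b₁ - 2b₂ + 5b₃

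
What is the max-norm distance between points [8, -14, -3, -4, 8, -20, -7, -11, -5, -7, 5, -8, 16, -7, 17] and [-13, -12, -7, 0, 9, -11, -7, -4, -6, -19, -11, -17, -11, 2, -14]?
31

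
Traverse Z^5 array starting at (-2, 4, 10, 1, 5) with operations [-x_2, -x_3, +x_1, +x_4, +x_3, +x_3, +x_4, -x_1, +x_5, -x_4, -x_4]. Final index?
(-2, 3, 11, 1, 6)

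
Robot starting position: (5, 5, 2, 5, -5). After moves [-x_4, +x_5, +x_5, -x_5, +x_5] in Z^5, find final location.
(5, 5, 2, 4, -3)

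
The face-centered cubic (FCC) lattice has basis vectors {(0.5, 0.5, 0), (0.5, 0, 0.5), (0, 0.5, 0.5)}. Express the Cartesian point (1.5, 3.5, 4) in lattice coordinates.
b₁ + 2b₂ + 6b₃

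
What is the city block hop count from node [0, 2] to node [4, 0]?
6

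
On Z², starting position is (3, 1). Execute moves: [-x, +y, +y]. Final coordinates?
(2, 3)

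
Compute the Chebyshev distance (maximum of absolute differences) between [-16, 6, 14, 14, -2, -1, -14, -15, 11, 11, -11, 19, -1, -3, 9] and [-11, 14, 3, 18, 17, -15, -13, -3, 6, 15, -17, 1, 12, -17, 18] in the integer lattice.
19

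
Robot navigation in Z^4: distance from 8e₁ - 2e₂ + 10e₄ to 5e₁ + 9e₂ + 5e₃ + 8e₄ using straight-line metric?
12.6095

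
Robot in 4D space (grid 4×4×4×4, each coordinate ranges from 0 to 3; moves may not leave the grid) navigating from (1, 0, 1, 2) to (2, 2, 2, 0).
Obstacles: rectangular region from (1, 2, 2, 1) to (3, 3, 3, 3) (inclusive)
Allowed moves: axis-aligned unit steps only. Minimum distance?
6
(one shortest path: (1, 0, 1, 2) → (2, 0, 1, 2) → (2, 1, 1, 2) → (2, 2, 1, 2) → (2, 2, 1, 1) → (2, 2, 1, 0) → (2, 2, 2, 0))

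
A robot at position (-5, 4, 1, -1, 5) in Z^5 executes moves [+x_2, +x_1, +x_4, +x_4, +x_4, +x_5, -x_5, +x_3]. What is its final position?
(-4, 5, 2, 2, 5)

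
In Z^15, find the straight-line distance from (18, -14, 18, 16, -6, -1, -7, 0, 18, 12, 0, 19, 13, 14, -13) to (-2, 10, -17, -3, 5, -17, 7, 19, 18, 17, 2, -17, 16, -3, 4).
73.5391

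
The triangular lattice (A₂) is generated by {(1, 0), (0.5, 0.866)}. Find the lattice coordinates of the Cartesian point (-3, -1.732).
-2b₁ - 2b₂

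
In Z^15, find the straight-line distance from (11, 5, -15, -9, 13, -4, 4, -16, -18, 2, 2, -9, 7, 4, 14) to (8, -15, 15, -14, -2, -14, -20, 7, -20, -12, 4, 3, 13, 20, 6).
58.8897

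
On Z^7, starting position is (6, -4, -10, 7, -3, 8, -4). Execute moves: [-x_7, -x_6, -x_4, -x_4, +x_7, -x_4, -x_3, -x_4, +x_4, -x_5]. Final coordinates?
(6, -4, -11, 4, -4, 7, -4)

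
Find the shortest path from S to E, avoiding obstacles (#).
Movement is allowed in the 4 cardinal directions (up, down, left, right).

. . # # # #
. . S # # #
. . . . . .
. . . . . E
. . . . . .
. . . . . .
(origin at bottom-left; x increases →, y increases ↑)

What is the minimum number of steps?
5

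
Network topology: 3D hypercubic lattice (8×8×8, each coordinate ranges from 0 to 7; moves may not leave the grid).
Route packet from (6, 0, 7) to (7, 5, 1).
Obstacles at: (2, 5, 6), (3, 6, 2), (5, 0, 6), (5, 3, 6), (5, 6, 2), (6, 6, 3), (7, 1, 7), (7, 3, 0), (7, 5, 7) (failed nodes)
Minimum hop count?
12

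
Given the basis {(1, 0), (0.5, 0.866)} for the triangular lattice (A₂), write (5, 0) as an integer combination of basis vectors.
5b₁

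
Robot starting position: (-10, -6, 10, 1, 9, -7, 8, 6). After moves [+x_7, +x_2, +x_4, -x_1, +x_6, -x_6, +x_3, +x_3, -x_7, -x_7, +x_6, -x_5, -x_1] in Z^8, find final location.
(-12, -5, 12, 2, 8, -6, 7, 6)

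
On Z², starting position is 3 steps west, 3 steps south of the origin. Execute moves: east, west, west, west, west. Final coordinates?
(-6, -3)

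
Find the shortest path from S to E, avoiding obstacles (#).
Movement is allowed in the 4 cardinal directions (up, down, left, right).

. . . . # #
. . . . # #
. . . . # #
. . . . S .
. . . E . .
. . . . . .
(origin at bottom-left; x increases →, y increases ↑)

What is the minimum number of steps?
2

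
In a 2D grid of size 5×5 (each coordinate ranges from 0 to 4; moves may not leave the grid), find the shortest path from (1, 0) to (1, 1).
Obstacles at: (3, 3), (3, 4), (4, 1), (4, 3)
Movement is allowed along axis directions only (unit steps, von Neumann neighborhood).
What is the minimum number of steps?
1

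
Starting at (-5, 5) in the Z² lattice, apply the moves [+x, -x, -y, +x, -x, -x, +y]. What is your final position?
(-6, 5)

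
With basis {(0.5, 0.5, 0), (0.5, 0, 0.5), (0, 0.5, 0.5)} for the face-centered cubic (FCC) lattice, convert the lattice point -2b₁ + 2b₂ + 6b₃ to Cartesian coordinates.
(0, 2, 4)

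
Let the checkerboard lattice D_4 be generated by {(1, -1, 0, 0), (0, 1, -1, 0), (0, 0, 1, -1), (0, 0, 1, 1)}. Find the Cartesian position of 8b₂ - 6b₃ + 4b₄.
(0, 8, -10, 10)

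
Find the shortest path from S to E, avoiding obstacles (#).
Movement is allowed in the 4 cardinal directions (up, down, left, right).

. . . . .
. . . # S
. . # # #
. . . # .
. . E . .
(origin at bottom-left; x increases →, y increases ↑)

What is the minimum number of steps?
9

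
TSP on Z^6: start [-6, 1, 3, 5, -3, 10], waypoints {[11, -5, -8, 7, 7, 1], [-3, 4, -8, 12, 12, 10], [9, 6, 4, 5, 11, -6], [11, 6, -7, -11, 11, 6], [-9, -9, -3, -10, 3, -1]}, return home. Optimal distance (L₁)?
266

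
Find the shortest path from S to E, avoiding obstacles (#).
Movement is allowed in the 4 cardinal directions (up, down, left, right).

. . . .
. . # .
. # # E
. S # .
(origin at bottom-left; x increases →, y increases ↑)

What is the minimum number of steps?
9
(one shortest path: (1, 0) → (0, 0) → (0, 1) → (0, 2) → (1, 2) → (1, 3) → (2, 3) → (3, 3) → (3, 2) → (3, 1))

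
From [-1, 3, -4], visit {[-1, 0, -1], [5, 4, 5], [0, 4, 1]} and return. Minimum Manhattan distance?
38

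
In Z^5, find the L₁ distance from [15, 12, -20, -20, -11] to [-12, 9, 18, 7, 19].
125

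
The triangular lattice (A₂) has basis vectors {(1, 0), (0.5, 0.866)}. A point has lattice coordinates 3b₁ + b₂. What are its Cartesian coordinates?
(3.5, 0.866)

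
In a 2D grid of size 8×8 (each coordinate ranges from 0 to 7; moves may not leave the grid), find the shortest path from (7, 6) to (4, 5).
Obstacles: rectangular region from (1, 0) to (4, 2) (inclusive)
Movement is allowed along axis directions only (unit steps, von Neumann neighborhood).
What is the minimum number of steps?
4
(one shortest path: (7, 6) → (6, 6) → (5, 6) → (4, 6) → (4, 5))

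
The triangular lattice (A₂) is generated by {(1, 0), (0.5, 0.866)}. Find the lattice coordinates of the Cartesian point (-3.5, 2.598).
-5b₁ + 3b₂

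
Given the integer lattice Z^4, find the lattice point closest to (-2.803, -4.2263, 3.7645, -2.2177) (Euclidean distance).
(-3, -4, 4, -2)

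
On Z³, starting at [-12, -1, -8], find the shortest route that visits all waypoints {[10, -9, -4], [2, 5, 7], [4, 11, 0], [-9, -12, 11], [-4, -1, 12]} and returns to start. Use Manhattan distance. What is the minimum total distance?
146
(one optimal route: (-12, -1, -8) → (10, -9, -4) → (4, 11, 0) → (2, 5, 7) → (-4, -1, 12) → (-9, -12, 11) → (-12, -1, -8))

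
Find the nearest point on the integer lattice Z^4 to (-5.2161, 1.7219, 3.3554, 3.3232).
(-5, 2, 3, 3)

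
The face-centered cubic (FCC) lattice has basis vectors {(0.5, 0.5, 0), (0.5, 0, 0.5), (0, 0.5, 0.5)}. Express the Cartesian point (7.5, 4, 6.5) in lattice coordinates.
5b₁ + 10b₂ + 3b₃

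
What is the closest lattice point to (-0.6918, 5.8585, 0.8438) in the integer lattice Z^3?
(-1, 6, 1)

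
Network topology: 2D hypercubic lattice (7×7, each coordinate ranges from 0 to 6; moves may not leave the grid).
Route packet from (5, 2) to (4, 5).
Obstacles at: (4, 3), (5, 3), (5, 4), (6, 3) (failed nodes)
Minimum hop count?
6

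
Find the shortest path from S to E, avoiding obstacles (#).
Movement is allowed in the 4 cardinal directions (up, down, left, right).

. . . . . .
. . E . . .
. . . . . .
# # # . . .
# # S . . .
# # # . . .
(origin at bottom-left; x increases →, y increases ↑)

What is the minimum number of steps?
5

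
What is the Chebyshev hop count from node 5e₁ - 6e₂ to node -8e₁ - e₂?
13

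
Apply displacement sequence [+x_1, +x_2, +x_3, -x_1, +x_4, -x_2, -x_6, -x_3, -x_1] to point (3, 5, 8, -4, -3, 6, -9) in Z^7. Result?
(2, 5, 8, -3, -3, 5, -9)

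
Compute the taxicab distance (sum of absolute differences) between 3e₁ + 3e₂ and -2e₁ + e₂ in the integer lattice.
7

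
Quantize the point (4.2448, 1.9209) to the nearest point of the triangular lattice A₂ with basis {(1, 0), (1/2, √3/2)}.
(4, 1.732)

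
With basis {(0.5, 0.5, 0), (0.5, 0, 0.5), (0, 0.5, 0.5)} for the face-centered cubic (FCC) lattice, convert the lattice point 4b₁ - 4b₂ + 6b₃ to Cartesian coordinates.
(0, 5, 1)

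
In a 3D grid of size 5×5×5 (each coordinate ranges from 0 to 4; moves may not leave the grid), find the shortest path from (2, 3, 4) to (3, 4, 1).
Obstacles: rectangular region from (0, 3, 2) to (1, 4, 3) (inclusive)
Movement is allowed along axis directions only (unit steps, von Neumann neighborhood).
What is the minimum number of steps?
5
(one shortest path: (2, 3, 4) → (3, 3, 4) → (3, 4, 4) → (3, 4, 3) → (3, 4, 2) → (3, 4, 1))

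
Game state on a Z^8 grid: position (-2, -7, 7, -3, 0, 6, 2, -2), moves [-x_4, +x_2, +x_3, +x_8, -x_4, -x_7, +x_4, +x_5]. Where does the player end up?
(-2, -6, 8, -4, 1, 6, 1, -1)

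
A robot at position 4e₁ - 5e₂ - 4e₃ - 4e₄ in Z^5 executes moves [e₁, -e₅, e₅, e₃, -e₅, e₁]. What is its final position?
(6, -5, -3, -4, -1)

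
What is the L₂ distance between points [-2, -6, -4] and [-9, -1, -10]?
10.4881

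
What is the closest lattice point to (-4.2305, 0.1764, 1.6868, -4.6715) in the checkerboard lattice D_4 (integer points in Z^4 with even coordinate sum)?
(-4, 0, 2, -4)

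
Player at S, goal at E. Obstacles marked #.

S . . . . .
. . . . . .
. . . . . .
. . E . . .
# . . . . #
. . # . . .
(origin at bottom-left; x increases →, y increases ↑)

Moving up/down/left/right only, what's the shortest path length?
5
(one shortest path: (0, 5) → (1, 5) → (2, 5) → (2, 4) → (2, 3) → (2, 2))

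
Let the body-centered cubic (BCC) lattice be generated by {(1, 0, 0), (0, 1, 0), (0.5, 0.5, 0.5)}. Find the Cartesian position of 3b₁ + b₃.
(3.5, 0.5, 0.5)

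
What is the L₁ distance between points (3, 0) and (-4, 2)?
9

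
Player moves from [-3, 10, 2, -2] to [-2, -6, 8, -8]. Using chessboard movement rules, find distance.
16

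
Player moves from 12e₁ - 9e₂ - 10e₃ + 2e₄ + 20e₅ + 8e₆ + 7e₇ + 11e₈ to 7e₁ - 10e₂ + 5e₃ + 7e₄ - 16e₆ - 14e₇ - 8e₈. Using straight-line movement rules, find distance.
45.3211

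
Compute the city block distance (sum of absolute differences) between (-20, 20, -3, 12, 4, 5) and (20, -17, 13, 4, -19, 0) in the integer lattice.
129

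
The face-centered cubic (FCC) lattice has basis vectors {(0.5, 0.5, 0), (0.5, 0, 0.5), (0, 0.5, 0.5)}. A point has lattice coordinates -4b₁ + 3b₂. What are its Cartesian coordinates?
(-0.5, -2, 1.5)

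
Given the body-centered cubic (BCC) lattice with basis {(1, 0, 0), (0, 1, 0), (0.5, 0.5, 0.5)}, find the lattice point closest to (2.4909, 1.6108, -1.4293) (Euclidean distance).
(2.5, 1.5, -1.5)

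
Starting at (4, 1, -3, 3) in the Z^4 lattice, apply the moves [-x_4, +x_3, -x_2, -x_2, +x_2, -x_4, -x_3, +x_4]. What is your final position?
(4, 0, -3, 2)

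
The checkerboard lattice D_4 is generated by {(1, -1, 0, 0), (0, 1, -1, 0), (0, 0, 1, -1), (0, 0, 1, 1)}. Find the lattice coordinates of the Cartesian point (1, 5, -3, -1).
b₁ + 6b₂ + 2b₃ + b₄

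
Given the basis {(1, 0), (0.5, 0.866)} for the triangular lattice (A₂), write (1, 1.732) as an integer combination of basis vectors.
2b₂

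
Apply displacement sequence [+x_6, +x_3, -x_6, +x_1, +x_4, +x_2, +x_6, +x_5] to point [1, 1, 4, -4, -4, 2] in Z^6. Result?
(2, 2, 5, -3, -3, 3)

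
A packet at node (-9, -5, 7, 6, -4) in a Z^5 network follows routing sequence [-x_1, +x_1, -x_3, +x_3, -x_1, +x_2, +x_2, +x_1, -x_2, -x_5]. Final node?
(-9, -4, 7, 6, -5)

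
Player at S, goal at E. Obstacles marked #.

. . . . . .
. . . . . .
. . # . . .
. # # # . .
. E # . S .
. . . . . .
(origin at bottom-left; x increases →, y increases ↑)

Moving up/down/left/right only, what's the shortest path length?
5
(one shortest path: (4, 1) → (3, 1) → (3, 0) → (2, 0) → (1, 0) → (1, 1))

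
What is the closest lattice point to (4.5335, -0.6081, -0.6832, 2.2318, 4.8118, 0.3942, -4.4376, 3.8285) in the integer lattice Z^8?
(5, -1, -1, 2, 5, 0, -4, 4)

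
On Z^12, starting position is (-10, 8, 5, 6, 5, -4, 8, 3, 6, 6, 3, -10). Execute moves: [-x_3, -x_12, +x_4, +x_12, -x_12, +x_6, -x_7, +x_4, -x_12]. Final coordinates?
(-10, 8, 4, 8, 5, -3, 7, 3, 6, 6, 3, -12)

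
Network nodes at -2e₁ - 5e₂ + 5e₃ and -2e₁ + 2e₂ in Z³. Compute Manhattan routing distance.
12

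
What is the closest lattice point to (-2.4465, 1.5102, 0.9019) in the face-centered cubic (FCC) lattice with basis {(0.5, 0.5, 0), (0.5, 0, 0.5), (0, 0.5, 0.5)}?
(-2.5, 1.5, 1)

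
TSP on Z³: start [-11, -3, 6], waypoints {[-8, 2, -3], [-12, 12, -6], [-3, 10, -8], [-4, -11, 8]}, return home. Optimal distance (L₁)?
102
(one optimal route: (-11, -3, 6) → (-8, 2, -3) → (-12, 12, -6) → (-3, 10, -8) → (-4, -11, 8) → (-11, -3, 6))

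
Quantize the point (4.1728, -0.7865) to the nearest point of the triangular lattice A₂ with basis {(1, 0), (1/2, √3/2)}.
(4.5, -0.866)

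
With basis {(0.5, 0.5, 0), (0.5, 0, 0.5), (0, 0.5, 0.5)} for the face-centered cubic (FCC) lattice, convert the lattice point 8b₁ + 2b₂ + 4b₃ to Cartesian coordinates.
(5, 6, 3)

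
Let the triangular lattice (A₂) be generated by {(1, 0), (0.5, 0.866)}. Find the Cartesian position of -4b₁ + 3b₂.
(-2.5, 2.598)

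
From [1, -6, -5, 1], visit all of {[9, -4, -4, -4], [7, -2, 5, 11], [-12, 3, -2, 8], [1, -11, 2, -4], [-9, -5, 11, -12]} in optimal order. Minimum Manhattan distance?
144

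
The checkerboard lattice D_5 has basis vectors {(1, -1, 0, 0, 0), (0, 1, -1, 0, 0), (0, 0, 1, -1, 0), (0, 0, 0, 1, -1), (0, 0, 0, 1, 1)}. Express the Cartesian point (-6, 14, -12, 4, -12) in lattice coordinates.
-6b₁ + 8b₂ - 4b₃ + 6b₄ - 6b₅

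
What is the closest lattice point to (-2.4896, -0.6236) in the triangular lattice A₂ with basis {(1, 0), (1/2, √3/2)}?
(-2.5, -0.866)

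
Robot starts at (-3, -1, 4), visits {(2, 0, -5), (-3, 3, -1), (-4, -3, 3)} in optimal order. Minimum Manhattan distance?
27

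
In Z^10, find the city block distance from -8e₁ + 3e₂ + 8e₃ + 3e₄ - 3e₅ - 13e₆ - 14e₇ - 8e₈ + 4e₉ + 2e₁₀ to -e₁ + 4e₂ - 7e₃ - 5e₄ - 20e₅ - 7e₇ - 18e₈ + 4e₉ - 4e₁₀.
84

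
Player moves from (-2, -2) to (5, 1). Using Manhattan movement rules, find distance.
10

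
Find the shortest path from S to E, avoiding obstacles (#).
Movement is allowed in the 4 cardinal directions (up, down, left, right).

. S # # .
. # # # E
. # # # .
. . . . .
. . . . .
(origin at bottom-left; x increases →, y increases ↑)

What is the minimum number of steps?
10
(one shortest path: (1, 4) → (0, 4) → (0, 3) → (0, 2) → (0, 1) → (1, 1) → (2, 1) → (3, 1) → (4, 1) → (4, 2) → (4, 3))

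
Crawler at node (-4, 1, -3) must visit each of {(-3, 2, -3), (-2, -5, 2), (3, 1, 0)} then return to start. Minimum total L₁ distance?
38
(one optimal route: (-4, 1, -3) → (-3, 2, -3) → (-2, -5, 2) → (3, 1, 0) → (-4, 1, -3))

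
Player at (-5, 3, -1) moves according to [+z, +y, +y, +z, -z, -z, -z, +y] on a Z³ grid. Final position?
(-5, 6, -2)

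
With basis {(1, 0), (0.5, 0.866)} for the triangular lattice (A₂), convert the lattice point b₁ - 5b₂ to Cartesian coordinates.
(-1.5, -4.33)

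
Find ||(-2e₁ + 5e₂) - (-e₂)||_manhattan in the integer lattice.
8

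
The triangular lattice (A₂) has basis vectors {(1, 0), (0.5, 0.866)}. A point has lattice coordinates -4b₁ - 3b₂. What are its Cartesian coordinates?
(-5.5, -2.598)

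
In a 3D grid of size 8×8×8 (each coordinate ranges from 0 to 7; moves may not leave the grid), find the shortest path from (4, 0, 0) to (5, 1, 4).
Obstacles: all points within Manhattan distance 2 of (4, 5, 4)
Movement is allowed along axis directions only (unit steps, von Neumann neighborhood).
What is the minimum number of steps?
6
(one shortest path: (4, 0, 0) → (5, 0, 0) → (5, 1, 0) → (5, 1, 1) → (5, 1, 2) → (5, 1, 3) → (5, 1, 4))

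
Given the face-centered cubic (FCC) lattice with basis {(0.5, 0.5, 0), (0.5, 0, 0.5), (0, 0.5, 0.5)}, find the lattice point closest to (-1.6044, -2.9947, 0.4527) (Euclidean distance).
(-1.5, -3, 0.5)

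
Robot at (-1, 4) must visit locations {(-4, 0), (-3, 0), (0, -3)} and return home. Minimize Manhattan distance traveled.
22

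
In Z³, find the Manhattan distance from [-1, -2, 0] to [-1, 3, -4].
9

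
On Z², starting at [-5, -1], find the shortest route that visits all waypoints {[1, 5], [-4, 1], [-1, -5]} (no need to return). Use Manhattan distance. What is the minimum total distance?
24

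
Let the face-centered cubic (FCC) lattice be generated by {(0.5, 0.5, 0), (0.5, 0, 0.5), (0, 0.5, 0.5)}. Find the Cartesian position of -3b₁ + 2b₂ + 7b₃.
(-0.5, 2, 4.5)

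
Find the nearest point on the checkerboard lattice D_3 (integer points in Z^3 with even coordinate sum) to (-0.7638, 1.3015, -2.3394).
(-1, 1, -2)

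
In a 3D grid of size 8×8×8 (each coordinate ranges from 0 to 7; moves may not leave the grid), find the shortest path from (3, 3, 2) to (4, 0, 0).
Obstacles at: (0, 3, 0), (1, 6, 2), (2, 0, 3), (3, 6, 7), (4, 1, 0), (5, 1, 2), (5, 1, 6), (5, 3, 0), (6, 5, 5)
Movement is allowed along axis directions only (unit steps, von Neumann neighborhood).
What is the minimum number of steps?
6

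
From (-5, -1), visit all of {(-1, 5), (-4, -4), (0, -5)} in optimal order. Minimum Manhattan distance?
20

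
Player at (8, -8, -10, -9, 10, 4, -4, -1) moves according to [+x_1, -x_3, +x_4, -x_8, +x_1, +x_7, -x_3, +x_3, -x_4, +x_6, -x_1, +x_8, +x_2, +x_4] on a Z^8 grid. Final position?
(9, -7, -11, -8, 10, 5, -3, -1)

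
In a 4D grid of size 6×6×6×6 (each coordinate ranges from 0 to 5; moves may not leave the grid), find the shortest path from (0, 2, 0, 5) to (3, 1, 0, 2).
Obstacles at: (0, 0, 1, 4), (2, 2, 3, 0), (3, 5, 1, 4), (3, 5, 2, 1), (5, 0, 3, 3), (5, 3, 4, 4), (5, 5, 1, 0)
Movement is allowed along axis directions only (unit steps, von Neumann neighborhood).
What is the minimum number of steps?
7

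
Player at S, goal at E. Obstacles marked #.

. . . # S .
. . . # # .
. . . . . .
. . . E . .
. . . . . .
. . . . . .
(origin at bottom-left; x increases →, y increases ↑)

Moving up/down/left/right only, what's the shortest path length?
6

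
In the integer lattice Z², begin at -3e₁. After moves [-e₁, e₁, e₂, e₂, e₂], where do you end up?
(-3, 3)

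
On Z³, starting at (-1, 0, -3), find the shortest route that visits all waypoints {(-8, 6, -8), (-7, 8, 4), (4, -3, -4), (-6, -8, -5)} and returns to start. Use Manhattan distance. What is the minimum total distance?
80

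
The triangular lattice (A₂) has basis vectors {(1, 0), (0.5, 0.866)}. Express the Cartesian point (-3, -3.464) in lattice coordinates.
-b₁ - 4b₂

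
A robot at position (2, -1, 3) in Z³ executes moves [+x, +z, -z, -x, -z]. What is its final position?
(2, -1, 2)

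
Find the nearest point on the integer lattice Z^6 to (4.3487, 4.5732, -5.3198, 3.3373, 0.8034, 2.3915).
(4, 5, -5, 3, 1, 2)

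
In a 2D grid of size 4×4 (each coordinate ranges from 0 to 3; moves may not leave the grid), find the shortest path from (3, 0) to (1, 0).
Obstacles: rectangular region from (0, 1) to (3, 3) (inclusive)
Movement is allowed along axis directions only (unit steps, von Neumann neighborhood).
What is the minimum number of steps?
2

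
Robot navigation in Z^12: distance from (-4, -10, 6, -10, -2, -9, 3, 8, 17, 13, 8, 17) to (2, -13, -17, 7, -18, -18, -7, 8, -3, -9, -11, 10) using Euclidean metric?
50.9313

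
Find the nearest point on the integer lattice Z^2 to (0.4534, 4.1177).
(0, 4)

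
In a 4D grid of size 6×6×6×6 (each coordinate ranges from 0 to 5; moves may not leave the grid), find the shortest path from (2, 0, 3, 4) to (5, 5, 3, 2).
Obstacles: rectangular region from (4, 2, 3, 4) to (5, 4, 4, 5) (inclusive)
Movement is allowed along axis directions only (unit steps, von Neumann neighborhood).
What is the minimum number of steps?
10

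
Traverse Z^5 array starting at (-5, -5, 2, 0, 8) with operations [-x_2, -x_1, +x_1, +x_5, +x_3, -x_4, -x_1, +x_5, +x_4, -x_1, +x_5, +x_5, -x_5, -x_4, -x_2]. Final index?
(-7, -7, 3, -1, 11)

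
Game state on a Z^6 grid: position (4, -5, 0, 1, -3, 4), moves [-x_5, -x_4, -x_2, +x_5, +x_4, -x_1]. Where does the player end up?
(3, -6, 0, 1, -3, 4)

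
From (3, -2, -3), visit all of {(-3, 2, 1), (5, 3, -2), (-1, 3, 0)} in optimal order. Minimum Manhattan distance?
20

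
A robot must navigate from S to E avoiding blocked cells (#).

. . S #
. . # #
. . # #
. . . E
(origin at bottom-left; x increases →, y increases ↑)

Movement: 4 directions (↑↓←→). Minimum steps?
6
(one shortest path: (2, 3) → (1, 3) → (1, 2) → (1, 1) → (1, 0) → (2, 0) → (3, 0))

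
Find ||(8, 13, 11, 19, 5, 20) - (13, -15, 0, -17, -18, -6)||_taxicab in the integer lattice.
129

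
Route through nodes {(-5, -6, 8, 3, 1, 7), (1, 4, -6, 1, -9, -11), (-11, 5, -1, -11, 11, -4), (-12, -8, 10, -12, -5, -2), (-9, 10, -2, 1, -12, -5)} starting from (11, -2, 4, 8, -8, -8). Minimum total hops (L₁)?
195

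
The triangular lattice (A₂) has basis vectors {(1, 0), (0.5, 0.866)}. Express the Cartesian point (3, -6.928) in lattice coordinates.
7b₁ - 8b₂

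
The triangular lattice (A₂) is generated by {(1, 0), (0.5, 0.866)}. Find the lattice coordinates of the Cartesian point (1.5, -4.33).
4b₁ - 5b₂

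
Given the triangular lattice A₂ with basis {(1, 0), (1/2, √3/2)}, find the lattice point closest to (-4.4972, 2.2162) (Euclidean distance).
(-4.5, 2.598)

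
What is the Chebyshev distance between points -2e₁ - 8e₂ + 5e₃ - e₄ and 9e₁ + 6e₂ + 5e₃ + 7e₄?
14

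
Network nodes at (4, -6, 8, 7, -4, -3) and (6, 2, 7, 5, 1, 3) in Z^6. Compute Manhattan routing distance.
24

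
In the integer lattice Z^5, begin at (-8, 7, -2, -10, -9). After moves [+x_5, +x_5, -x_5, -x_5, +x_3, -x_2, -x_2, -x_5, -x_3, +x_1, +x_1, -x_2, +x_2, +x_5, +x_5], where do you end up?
(-6, 5, -2, -10, -8)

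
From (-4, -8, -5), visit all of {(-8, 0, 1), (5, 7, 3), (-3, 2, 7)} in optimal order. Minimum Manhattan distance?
48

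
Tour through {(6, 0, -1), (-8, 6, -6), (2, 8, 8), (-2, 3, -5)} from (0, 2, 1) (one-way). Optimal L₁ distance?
61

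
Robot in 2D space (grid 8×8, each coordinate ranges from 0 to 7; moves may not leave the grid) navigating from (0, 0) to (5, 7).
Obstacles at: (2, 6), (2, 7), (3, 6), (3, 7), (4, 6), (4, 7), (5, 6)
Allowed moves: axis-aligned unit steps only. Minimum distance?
14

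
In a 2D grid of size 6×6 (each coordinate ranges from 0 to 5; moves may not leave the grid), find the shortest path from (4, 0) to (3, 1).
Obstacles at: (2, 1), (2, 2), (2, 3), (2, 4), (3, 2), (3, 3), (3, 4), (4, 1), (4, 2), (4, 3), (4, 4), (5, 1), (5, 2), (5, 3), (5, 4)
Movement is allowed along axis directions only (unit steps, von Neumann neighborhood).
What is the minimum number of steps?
2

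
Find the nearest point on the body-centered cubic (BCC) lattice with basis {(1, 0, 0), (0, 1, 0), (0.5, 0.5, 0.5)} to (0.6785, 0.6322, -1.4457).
(0.5, 0.5, -1.5)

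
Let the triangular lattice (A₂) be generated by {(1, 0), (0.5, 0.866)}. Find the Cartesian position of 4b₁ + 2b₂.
(5, 1.732)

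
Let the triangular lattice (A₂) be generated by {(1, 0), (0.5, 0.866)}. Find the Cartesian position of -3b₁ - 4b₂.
(-5, -3.464)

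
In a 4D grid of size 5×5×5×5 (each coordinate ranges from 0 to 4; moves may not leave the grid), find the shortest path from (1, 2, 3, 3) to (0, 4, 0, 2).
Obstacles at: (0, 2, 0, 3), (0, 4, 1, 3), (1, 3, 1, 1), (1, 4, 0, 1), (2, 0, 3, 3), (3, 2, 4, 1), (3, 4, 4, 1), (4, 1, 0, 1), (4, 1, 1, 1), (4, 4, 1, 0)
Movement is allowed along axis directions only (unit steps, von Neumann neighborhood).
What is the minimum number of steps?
7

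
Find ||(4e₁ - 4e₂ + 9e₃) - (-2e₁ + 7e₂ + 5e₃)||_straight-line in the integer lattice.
13.1529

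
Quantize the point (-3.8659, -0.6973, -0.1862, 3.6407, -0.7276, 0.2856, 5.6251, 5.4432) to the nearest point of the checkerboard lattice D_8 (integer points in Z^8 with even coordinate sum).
(-4, -1, 0, 4, -1, 0, 6, 6)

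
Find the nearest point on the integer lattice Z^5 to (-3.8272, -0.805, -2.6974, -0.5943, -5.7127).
(-4, -1, -3, -1, -6)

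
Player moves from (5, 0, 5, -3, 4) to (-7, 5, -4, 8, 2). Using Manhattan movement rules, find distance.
39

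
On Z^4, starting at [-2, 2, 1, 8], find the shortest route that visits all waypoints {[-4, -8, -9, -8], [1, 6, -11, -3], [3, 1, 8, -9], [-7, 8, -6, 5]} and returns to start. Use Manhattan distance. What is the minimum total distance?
134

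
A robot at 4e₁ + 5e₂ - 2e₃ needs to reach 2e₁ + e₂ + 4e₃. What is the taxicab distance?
12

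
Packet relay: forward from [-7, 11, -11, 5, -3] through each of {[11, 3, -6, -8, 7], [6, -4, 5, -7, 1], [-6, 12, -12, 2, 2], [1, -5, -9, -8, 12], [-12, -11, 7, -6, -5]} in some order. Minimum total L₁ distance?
148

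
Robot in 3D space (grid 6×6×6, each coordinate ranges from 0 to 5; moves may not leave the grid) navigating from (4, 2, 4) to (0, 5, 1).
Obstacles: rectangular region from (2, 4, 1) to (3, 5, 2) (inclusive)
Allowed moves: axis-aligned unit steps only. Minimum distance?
10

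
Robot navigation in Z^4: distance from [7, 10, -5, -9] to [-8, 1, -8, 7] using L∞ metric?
16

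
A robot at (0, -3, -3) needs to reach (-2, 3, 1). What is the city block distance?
12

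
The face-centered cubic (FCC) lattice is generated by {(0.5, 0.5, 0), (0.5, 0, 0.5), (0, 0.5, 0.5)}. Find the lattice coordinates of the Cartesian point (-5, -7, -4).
-8b₁ - 2b₂ - 6b₃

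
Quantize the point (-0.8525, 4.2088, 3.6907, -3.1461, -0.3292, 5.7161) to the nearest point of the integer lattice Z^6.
(-1, 4, 4, -3, 0, 6)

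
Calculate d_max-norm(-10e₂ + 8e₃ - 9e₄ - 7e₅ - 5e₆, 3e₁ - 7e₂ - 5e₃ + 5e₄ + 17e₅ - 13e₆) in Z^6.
24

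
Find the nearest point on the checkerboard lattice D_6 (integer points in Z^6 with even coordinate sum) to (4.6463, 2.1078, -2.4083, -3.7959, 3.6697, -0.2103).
(5, 2, -3, -4, 4, 0)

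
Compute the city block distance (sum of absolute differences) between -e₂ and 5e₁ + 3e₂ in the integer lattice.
9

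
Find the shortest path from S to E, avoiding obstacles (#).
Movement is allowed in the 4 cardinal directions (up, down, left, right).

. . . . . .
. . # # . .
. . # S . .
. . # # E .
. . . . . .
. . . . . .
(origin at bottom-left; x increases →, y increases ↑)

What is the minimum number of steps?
2
(one shortest path: (3, 3) → (4, 3) → (4, 2))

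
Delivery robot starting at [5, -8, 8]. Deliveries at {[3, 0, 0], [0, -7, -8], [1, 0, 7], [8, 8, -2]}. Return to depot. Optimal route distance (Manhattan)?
88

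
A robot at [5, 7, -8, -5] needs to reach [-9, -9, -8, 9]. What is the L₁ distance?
44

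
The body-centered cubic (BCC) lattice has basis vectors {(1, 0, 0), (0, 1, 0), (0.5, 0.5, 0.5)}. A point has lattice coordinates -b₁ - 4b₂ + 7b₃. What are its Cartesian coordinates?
(2.5, -0.5, 3.5)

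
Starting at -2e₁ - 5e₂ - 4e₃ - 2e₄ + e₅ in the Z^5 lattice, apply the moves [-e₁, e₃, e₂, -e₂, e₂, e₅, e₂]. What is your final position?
(-3, -3, -3, -2, 2)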